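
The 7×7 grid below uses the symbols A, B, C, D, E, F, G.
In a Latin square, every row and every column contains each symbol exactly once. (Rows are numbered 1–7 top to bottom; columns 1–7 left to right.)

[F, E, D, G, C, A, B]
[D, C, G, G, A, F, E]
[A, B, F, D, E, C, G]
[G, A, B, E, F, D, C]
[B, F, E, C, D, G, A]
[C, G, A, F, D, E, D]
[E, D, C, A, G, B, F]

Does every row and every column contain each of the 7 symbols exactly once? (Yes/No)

No

Row 6 contains D twice (at columns 5 and 7); row 2 is also not a permutation.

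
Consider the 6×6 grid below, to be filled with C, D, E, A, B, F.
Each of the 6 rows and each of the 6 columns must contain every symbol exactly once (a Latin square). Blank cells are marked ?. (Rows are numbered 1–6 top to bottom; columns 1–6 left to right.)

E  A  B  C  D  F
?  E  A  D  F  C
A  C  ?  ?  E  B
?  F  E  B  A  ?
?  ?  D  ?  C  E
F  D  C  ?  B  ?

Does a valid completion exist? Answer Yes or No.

Row 2, column 1: row 2 has {C, D, E, A, F} and column 1 has {E, A, F}, so it must be B.
Now row 5, column 1: row 5 together with column 1 already contain {C, D, E, A, B, F} — every symbol — so nothing can go there. The grid has no valid completion.

No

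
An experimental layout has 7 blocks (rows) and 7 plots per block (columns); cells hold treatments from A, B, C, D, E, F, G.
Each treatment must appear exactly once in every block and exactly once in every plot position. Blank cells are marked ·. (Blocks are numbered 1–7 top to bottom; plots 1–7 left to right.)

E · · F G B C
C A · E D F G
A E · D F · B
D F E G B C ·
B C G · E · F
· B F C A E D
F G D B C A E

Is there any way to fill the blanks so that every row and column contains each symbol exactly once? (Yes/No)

No block or plot among the givens repeats a symbol, and propagating forced cells runs into no contradiction.
One valid completion exists (for instance, E D A F G B C / C A B E D F G / A E C D F G B / D F E G B C A / B C G A E D F / G B F C A E D / F G D B C A E).

Yes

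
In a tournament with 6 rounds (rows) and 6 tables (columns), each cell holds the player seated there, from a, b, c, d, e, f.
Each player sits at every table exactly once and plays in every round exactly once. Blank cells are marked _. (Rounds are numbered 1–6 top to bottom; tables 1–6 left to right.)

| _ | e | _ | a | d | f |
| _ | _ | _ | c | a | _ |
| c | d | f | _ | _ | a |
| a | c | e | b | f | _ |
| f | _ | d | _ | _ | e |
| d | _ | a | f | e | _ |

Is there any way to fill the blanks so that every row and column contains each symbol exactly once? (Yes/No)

Round 5, table 4: round 5 together with table 4 already contain {a, b, c, d, e, f} — every symbol — so nothing can go there. The grid has no valid completion.

No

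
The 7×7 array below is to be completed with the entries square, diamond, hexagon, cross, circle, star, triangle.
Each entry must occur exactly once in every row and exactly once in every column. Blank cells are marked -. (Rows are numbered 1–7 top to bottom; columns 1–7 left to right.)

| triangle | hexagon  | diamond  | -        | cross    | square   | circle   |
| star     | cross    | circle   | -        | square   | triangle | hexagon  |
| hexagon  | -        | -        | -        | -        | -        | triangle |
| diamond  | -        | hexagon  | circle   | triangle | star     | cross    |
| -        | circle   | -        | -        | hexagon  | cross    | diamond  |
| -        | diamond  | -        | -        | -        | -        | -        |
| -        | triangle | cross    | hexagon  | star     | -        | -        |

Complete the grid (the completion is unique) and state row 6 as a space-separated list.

Row 6, column 5: row 6 has {diamond} and column 5 has {square, hexagon, cross, star, triangle}, leaving only circle.
Row 6, column 6: row 6 has {diamond, circle} and column 6 has {square, cross, star, triangle}, leaving only hexagon.
Row 1, column 4: row 1 has {square, diamond, hexagon, cross, circle, triangle} and column 4 has {hexagon, circle}, leaving only star.
Row 2, column 4: row 2 has {square, hexagon, cross, circle, star, triangle} and column 4 has {hexagon, circle, star}, leaving only diamond.
Row 3, column 5: row 3 has {hexagon, triangle} and column 5 has {square, hexagon, cross, circle, star, triangle}, leaving only diamond.
Row 3, column 6: row 3 has {diamond, hexagon, triangle} and column 6 has {square, hexagon, cross, star, triangle}, leaving only circle.
Row 4, column 2: row 4 has {diamond, hexagon, cross, circle, star, triangle} and column 2 has {diamond, hexagon, cross, circle, triangle}, leaving only square.
Row 3, column 2: row 3 has {diamond, hexagon, circle, triangle} and column 2 has {square, diamond, hexagon, cross, circle, triangle}, leaving only star.
Row 3, column 3: row 3 has {diamond, hexagon, circle, star, triangle} and column 3 has {diamond, hexagon, cross, circle}, leaving only square.
Row 3, column 4: row 3 has {square, diamond, hexagon, circle, star, triangle} and column 4 has {diamond, hexagon, circle, star}, leaving only cross.
Row 5, column 1: row 5 has {diamond, hexagon, cross, circle} and column 1 has {diamond, hexagon, star, triangle}, leaving only square.
Row 6, column 1: row 6 has {diamond, hexagon, circle} and column 1 has {square, diamond, hexagon, star, triangle}, leaving only cross.
Row 5, column 4: row 5 has {square, diamond, hexagon, cross, circle} and column 4 has {diamond, hexagon, cross, circle, star}, leaving only triangle.
Row 6, column 4: row 6 has {diamond, hexagon, cross, circle} and column 4 has {diamond, hexagon, cross, circle, star, triangle}, leaving only square.
Row 6, column 7: row 6 has {square, diamond, hexagon, cross, circle} and column 7 has {diamond, hexagon, cross, circle, triangle}, leaving only star.
Row 6, column 3: row 6 has {square, diamond, hexagon, cross, circle, star} and column 3 has {square, diamond, hexagon, cross, circle}, leaving only triangle.
So row 6 reads: cross diamond triangle square circle hexagon star.

cross diamond triangle square circle hexagon star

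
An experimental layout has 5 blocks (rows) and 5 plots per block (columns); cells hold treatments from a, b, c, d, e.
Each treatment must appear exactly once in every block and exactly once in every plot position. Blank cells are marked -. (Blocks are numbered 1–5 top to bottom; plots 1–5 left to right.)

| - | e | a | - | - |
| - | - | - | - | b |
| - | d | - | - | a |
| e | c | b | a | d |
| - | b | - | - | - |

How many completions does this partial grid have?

Block 1, plot 1: eliminating its block and plot leaves {b, c, d}.
Block 1, plot 4: eliminating its block and plot leaves {b, c, d}.
Block 1, plot 5: eliminating its block and plot leaves {c}.
Block 2, plot 1: eliminating its block and plot leaves {a, c, d}.
Block 2, plot 2: eliminating its block and plot leaves {a}.
Block 2, plot 3: eliminating its block and plot leaves {c, d, e}.
Block 2, plot 4: eliminating its block and plot leaves {c, d, e}.
Block 3, plot 1: eliminating its block and plot leaves {b, c}.
Block 3, plot 3: eliminating its block and plot leaves {c, e}.
Block 3, plot 4: eliminating its block and plot leaves {b, c, e}.
Block 5, plot 1: eliminating its block and plot leaves {a, c, d}.
Block 5, plot 3: eliminating its block and plot leaves {c, d, e}.
Block 5, plot 4: eliminating its block and plot leaves {c, d, e}.
Block 5, plot 5: eliminating its block and plot leaves {c, e}.
Enumerating the assignments across these blanks that avoid any block or plot repeat gives 3 completions.

3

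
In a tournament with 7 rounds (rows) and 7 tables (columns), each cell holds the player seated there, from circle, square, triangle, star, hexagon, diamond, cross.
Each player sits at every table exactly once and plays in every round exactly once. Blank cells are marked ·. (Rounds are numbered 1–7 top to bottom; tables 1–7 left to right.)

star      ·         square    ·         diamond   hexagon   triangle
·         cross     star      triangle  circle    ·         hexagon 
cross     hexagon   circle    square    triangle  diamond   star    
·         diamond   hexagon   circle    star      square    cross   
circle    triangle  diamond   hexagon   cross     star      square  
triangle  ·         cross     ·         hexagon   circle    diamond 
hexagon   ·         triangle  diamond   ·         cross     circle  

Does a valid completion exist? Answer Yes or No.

No

Round 2, table 6: round 2 together with table 6 already contain {circle, square, triangle, star, hexagon, diamond, cross} — every symbol — so nothing can go there. The grid has no valid completion.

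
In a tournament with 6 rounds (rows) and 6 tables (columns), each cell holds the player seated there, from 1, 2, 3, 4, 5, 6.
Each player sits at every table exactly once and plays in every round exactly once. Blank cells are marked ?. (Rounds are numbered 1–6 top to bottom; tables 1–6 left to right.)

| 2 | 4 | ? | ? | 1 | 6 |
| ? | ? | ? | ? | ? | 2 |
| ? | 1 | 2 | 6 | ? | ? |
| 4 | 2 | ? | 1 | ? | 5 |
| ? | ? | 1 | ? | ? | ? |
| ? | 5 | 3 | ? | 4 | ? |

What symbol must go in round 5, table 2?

Round 1, table 3: round 1 has {1, 2, 4, 6} and table 3 has {1, 2, 3}, leaving only 5.
Round 1, table 4: round 1 has {1, 2, 4, 5, 6} and table 4 has {1, 6}, leaving only 3.
Round 4, table 3: round 4 has {1, 2, 4, 5} and table 3 has {1, 2, 3, 5}, leaving only 6.
Round 2, table 3: round 2 has {2} and table 3 has {1, 2, 3, 5, 6}, leaving only 4.
Round 2, table 4: round 2 has {2, 4} and table 4 has {1, 3, 6}, leaving only 5.
Round 4, table 5: round 4 has {1, 2, 4, 5, 6} and table 5 has {1, 4}, leaving only 3.
Round 2, table 5: round 2 has {2, 4, 5} and table 5 has {1, 3, 4}, leaving only 6.
Round 2, table 2: round 2 has {2, 4, 5, 6} and table 2 has {1, 2, 4, 5}, leaving only 3.
Round 5 already has {1} and table 2 already has {1, 2, 3, 4, 5}, so round 5, table 2 must be 6.

6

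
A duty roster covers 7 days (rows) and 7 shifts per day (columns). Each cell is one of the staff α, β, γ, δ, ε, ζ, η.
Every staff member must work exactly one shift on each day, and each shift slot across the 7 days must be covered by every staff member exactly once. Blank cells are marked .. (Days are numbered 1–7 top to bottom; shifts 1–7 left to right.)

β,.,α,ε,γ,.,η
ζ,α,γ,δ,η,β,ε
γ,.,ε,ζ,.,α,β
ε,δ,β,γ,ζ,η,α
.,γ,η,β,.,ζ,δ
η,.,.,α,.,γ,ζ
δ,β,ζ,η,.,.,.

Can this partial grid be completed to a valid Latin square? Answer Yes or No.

Yes

No day or shift among the givens repeats a symbol, and propagating forced cells runs into no contradiction.
One valid completion exists (for instance, β ζ α ε γ δ η / ζ α γ δ η β ε / γ η ε ζ δ α β / ε δ β γ ζ η α / α γ η β ε ζ δ / η ε δ α β γ ζ / δ β ζ η α ε γ).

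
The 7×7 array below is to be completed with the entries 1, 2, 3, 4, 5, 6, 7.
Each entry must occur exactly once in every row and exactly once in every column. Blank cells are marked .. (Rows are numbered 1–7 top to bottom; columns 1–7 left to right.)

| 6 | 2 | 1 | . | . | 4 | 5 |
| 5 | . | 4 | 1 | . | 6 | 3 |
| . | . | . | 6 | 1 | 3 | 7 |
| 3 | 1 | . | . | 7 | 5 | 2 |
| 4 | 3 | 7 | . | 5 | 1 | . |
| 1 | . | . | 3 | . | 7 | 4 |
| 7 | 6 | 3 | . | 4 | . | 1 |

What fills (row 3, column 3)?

Row 1, column 4: row 1 has {1, 2, 4, 5, 6} and column 4 has {1, 3, 6}, leaving only 7.
Row 1, column 5: row 1 has {1, 2, 4, 5, 6, 7} and column 5 has {1, 4, 5, 7}, leaving only 3.
Row 2, column 2: row 2 has {1, 3, 4, 5, 6} and column 2 has {1, 2, 3, 6}, leaving only 7.
Row 2, column 5: row 2 has {1, 3, 4, 5, 6, 7} and column 5 has {1, 3, 4, 5, 7}, leaving only 2.
Row 3, column 1: row 3 has {1, 3, 6, 7} and column 1 has {1, 3, 4, 5, 6, 7}, leaving only 2.
Row 3 already has {1, 2, 3, 6, 7} and column 3 already has {1, 3, 4, 7}, so row 3, column 3 must be 5.

5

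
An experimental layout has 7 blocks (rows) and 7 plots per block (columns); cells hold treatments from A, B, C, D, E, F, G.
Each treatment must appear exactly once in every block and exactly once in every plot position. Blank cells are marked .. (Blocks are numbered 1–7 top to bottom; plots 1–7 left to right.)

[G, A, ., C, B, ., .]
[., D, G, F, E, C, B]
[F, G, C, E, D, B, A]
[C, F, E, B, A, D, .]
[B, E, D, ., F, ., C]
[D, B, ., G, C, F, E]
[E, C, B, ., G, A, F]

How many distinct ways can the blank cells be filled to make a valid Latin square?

1

Block 1, plot 3: eliminating its block and plot leaves {F}.
Block 1, plot 6: eliminating its block and plot leaves {E}.
Block 1, plot 7: eliminating its block and plot leaves {D}.
Block 2, plot 1: eliminating its block and plot leaves {A}.
Block 4, plot 7: eliminating its block and plot leaves {G}.
Block 5, plot 4: eliminating its block and plot leaves {A}.
Block 5, plot 6: eliminating its block and plot leaves {G}.
Block 6, plot 3: eliminating its block and plot leaves {A}.
Block 7, plot 4: eliminating its block and plot leaves {D}.
Only one assignment across all blanks avoids any block or plot repeat, giving 1 completion.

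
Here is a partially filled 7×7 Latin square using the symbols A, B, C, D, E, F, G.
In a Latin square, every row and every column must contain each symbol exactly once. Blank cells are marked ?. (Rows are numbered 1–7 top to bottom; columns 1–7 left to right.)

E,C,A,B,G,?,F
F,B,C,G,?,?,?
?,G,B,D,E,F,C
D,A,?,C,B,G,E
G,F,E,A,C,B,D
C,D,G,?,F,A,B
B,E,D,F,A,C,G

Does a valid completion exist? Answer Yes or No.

Yes

No row or column among the givens repeats a symbol, and propagating forced cells runs into no contradiction.
One valid completion exists (for instance, E C A B G D F / F B C G D E A / A G B D E F C / D A F C B G E / G F E A C B D / C D G E F A B / B E D F A C G).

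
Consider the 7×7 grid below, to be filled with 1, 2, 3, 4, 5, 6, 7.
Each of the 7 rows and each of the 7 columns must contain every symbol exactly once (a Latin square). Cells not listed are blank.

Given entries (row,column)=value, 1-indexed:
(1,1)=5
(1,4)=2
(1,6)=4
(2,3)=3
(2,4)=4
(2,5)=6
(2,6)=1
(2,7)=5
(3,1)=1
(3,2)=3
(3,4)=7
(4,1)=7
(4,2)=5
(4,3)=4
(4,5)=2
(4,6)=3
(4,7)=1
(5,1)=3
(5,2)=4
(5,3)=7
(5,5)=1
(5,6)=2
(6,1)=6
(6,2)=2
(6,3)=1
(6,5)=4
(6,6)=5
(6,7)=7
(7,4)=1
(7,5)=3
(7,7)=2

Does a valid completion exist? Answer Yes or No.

Yes

No row or column among the givens repeats a symbol, and propagating forced cells runs into no contradiction.
One valid completion exists (for instance, 5 1 6 2 7 4 3 / 2 7 3 4 6 1 5 / 1 3 2 7 5 6 4 / 7 5 4 6 2 3 1 / 3 4 7 5 1 2 6 / 6 2 1 3 4 5 7 / 4 6 5 1 3 7 2).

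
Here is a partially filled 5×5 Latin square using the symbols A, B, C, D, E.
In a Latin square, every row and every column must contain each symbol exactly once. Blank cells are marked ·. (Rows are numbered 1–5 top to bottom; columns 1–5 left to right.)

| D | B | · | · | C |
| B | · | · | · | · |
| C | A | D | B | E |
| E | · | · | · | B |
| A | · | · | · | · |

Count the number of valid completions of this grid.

Row 1, column 3: eliminating its row and column leaves {A, E}.
Row 1, column 4: eliminating its row and column leaves {A, E}.
Row 2, column 2: eliminating its row and column leaves {C, D, E}.
Row 2, column 3: eliminating its row and column leaves {A, C, E}.
Row 2, column 4: eliminating its row and column leaves {A, C, D, E}.
Row 2, column 5: eliminating its row and column leaves {A, D}.
Row 4, column 2: eliminating its row and column leaves {C, D}.
Row 4, column 3: eliminating its row and column leaves {A, C}.
Row 4, column 4: eliminating its row and column leaves {A, C, D}.
Row 5, column 2: eliminating its row and column leaves {C, D, E}.
Row 5, column 3: eliminating its row and column leaves {B, C, E}.
Row 5, column 4: eliminating its row and column leaves {C, D, E}.
Row 5, column 5: eliminating its row and column leaves {D}.
Enumerating the assignments across these blanks that avoid any row or column repeat gives 3 completions.

3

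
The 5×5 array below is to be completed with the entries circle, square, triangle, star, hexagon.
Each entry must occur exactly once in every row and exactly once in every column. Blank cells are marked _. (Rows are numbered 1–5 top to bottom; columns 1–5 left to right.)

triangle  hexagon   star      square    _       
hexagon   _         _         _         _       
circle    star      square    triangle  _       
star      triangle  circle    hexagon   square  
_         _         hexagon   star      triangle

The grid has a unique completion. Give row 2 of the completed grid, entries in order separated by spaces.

Row 2, column 3: row 2 has {hexagon} and column 3 has {circle, square, star, hexagon}, leaving only triangle.
Row 2, column 4: row 2 has {triangle, hexagon} and column 4 has {square, triangle, star, hexagon}, leaving only circle.
Row 2, column 2: row 2 has {circle, triangle, hexagon} and column 2 has {triangle, star, hexagon}, leaving only square.
Row 2, column 5: row 2 has {circle, square, triangle, hexagon} and column 5 has {square, triangle}, leaving only star.
So row 2 reads: hexagon square triangle circle star.

hexagon square triangle circle star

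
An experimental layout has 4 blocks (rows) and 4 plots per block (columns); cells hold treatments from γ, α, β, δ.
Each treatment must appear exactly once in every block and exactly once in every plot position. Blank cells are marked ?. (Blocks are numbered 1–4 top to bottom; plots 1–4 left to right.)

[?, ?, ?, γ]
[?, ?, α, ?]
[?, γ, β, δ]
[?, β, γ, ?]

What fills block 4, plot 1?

δ

Block 1, plot 3: block 1 has {γ} and plot 3 has {γ, α, β}, leaving only δ.
Block 1, plot 2: block 1 has {γ, δ} and plot 2 has {γ, β}, leaving only α.
Block 1, plot 1: block 1 has {γ, α, δ} and plot 1 has {}, leaving only β.
Block 2, plot 2: block 2 has {α} and plot 2 has {γ, α, β}, leaving only δ.
Block 2, plot 1: block 2 has {α, δ} and plot 1 has {β}, leaving only γ.
Block 2, plot 4: block 2 has {γ, α, δ} and plot 4 has {γ, δ}, leaving only β.
Block 3, plot 1: block 3 has {γ, β, δ} and plot 1 has {γ, β}, leaving only α.
Block 4 already has {γ, β} and plot 1 already has {γ, α, β}, so block 4, plot 1 must be δ.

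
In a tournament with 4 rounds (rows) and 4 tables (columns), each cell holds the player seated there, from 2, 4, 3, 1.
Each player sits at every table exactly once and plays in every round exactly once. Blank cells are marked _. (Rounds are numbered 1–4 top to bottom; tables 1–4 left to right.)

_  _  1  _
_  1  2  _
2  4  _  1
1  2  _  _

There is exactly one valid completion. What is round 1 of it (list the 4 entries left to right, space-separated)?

4 3 1 2

Round 1, table 2: round 1 has {1} and table 2 has {2, 4, 1}, leaving only 3.
Round 1, table 1: round 1 has {3, 1} and table 1 has {2, 1}, leaving only 4.
Round 1, table 4: round 1 has {4, 3, 1} and table 4 has {1}, leaving only 2.
So round 1 reads: 4 3 1 2.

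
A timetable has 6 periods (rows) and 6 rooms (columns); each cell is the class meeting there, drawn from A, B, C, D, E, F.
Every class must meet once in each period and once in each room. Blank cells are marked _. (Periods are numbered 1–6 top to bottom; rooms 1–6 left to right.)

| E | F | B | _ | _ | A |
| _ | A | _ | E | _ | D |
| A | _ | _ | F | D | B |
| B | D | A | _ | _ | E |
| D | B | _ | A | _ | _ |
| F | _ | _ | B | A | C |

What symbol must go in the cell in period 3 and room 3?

Period 1, room 5: period 1 has {A, B, E, F} and room 5 has {A, D}, leaving only C.
Period 1, room 4: period 1 has {A, B, C, E, F} and room 4 has {A, B, E, F}, leaving only D.
Period 2, room 1: period 2 has {A, D, E} and room 1 has {A, B, D, E, F}, leaving only C.
Period 2, room 3: period 2 has {A, C, D, E} and room 3 has {A, B}, leaving only F.
Period 2, room 5: period 2 has {A, C, D, E, F} and room 5 has {A, C, D}, leaving only B.
Period 4, room 4: period 4 has {A, B, D, E} and room 4 has {A, B, D, E, F}, leaving only C.
Period 4, room 5: period 4 has {A, B, C, D, E} and room 5 has {A, B, C, D}, leaving only F.
Period 5, room 5: period 5 has {A, B, D} and room 5 has {A, B, C, D, F}, leaving only E.
Period 5, room 3: period 5 has {A, B, D, E} and room 3 has {A, B, F}, leaving only C.
Period 3 already has {A, B, D, F} and room 3 already has {A, B, C, F}, so period 3, room 3 must be E.

E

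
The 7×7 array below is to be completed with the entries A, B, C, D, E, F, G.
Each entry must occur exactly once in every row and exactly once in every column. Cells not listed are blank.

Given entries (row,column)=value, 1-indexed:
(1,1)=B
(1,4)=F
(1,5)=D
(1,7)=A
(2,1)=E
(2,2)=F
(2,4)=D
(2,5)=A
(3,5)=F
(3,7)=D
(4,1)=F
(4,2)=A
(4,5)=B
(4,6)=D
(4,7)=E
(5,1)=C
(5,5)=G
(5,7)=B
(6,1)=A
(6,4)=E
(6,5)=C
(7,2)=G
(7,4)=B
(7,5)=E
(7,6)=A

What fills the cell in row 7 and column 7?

C

Row 3, column 1: row 3 has {D, F} and column 1 has {A, B, C, E, F}, leaving only G.
Row 5, column 4: row 5 has {B, C, G} and column 4 has {B, D, E, F}, leaving only A.
Row 3, column 4: row 3 has {D, F, G} and column 4 has {A, B, D, E, F}, leaving only C.
Row 4, column 4: row 4 has {A, B, D, E, F} and column 4 has {A, B, C, D, E, F}, leaving only G.
Row 4, column 3: row 4 has {A, B, D, E, F, G} and column 3 has {}, leaving only C.
Row 7, column 1: row 7 has {A, B, E, G} and column 1 has {A, B, C, E, F, G}, leaving only D.
Row 7, column 3: row 7 has {A, B, D, E, G} and column 3 has {C}, leaving only F.
Row 7 already has {A, B, D, E, F, G} and column 7 already has {A, B, D, E}, so row 7, column 7 must be C.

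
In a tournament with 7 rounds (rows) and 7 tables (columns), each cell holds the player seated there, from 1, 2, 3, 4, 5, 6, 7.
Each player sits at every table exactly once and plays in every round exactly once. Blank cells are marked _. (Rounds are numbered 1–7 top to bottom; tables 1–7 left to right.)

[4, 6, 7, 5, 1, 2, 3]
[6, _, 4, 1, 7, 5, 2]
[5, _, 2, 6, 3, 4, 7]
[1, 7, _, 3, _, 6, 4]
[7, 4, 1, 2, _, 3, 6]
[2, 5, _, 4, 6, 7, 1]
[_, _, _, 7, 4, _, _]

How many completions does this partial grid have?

1

Round 2, table 2: eliminating its round and table leaves {3}.
Round 3, table 2: eliminating its round and table leaves {1}.
Round 4, table 3: eliminating its round and table leaves {5}.
Round 4, table 5: eliminating its round and table leaves {2, 5}.
Round 5, table 5: eliminating its round and table leaves {5}.
Round 6, table 3: eliminating its round and table leaves {3}.
Round 7, table 1: eliminating its round and table leaves {3}.
Round 7, table 2: eliminating its round and table leaves {1, 2, 3}.
Round 7, table 3: eliminating its round and table leaves {3, 5, 6}.
Round 7, table 6: eliminating its round and table leaves {1}.
Round 7, table 7: eliminating its round and table leaves {5}.
Only one assignment across all blanks avoids any round or table repeat, giving 1 completion.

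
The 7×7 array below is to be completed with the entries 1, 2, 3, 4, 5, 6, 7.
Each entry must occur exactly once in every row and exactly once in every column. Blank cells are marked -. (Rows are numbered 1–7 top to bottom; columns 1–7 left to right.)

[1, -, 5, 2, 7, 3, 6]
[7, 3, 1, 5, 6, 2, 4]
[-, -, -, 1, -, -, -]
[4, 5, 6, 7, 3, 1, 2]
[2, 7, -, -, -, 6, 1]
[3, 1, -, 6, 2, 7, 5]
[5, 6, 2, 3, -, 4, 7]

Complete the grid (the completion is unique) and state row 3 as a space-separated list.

6 2 7 1 4 5 3

Row 3, column 1: row 3 has {1} and column 1 has {1, 2, 3, 4, 5, 7}, leaving only 6.
Row 3, column 6: row 3 has {1, 6} and column 6 has {1, 2, 3, 4, 6, 7}, leaving only 5.
Row 3, column 5: row 3 has {1, 5, 6} and column 5 has {2, 3, 6, 7}, leaving only 4.
Row 3, column 2: row 3 has {1, 4, 5, 6} and column 2 has {1, 3, 5, 6, 7}, leaving only 2.
Row 3, column 7: row 3 has {1, 2, 4, 5, 6} and column 7 has {1, 2, 4, 5, 6, 7}, leaving only 3.
Row 3, column 3: row 3 has {1, 2, 3, 4, 5, 6} and column 3 has {1, 2, 5, 6}, leaving only 7.
So row 3 reads: 6 2 7 1 4 5 3.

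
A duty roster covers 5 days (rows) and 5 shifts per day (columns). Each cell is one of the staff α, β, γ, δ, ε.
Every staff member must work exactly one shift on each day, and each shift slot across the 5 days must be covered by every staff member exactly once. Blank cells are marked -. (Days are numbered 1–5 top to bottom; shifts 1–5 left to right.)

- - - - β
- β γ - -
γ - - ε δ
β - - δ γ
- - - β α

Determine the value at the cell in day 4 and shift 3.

Day 2, shift 4: day 2 has {β, γ} and shift 4 has {β, δ, ε}, leaving only α.
Day 1, shift 4: day 1 has {β} and shift 4 has {α, β, δ, ε}, leaving only γ.
Day 2, shift 5: day 2 has {α, β, γ} and shift 5 has {α, β, γ, δ}, leaving only ε.
Day 2, shift 1: day 2 has {α, β, γ, ε} and shift 1 has {β, γ}, leaving only δ.
Day 3, shift 2: day 3 has {γ, δ, ε} and shift 2 has {β}, leaving only α.
Day 3, shift 3: day 3 has {α, γ, δ, ε} and shift 3 has {γ}, leaving only β.
Day 4, shift 2: day 4 has {β, γ, δ} and shift 2 has {α, β}, leaving only ε.
Day 4 already has {β, γ, δ, ε} and shift 3 already has {β, γ}, so day 4, shift 3 must be α.

α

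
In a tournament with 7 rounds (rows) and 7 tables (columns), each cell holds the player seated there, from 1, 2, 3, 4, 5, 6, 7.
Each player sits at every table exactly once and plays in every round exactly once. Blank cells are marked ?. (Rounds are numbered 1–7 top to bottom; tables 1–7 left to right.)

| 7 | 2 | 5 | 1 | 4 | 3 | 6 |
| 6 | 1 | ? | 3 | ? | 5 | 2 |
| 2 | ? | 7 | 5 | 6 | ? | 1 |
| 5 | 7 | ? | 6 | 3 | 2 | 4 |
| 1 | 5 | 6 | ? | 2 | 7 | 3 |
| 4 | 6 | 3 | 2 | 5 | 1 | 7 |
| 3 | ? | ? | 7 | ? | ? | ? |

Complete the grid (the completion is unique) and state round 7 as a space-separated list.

Round 7, table 2: round 7 has {3, 7} and table 2 has {1, 2, 5, 6, 7}, leaving only 4.
Round 7, table 5: round 7 has {3, 4, 7} and table 5 has {2, 3, 4, 5, 6}, leaving only 1.
Round 7, table 3: round 7 has {1, 3, 4, 7} and table 3 has {3, 5, 6, 7}, leaving only 2.
Round 7, table 6: round 7 has {1, 2, 3, 4, 7} and table 6 has {1, 2, 3, 5, 7}, leaving only 6.
Round 7, table 7: round 7 has {1, 2, 3, 4, 6, 7} and table 7 has {1, 2, 3, 4, 6, 7}, leaving only 5.
So round 7 reads: 3 4 2 7 1 6 5.

3 4 2 7 1 6 5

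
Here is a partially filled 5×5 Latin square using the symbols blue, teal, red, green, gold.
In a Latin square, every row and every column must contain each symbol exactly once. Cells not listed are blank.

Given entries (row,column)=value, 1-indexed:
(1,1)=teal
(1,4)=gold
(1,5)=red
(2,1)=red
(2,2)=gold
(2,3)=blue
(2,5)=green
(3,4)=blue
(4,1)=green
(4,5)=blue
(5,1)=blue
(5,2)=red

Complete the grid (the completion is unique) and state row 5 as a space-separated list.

Row 1, column 3: row 1 has {teal, red, gold} and column 3 has {blue}, leaving only green.
Row 1, column 2: row 1 has {teal, red, green, gold} and column 2 has {red, gold}, leaving only blue.
Row 2, column 4: row 2 has {blue, red, green, gold} and column 4 has {blue, gold}, leaving only teal.
Row 5, column 4: row 5 has {blue, red} and column 4 has {blue, teal, gold}, leaving only green.
Row 3, column 1: row 3 has {blue} and column 1 has {blue, teal, red, green}, leaving only gold.
Row 3, column 5: row 3 has {blue, gold} and column 5 has {blue, red, green}, leaving only teal.
Row 5, column 5: row 5 has {blue, red, green} and column 5 has {blue, teal, red, green}, leaving only gold.
Row 5, column 3: row 5 has {blue, red, green, gold} and column 3 has {blue, green}, leaving only teal.
So row 5 reads: blue red teal green gold.

blue red teal green gold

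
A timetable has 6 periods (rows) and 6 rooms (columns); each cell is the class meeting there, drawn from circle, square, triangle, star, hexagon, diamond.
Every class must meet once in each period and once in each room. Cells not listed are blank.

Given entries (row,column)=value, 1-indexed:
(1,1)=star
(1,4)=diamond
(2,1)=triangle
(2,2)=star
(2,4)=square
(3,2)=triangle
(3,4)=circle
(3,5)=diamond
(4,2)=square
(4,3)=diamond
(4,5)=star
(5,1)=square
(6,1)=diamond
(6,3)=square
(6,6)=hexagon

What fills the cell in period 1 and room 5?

Period 3, room 1: period 3 has {circle, triangle, diamond} and room 1 has {square, triangle, star, diamond}, leaving only hexagon.
Period 3, room 3: period 3 has {circle, triangle, hexagon, diamond} and room 3 has {square, diamond}, leaving only star.
Period 3, room 6: period 3 has {circle, triangle, star, hexagon, diamond} and room 6 has {hexagon}, leaving only square.
Period 4, room 1: period 4 has {square, star, diamond} and room 1 has {square, triangle, star, hexagon, diamond}, leaving only circle.
Period 4, room 6: period 4 has {circle, square, star, diamond} and room 6 has {square, hexagon}, leaving only triangle.
Period 1, room 6: period 1 has {star, diamond} and room 6 has {square, triangle, hexagon}, leaving only circle.
Period 1, room 2: period 1 has {circle, star, diamond} and room 2 has {square, triangle, star}, leaving only hexagon.
Period 1, room 3: period 1 has {circle, star, hexagon, diamond} and room 3 has {square, star, diamond}, leaving only triangle.
Period 1 already has {circle, triangle, star, hexagon, diamond} and room 5 already has {star, diamond}, so period 1, room 5 must be square.

square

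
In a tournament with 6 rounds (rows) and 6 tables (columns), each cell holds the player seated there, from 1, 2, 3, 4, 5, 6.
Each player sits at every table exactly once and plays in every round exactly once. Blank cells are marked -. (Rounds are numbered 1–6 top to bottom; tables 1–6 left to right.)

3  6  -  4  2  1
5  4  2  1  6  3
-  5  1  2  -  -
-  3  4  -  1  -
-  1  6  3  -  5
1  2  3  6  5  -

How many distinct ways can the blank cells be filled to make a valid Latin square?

Round 1, table 3: eliminating its round and table leaves {5}.
Round 3, table 1: eliminating its round and table leaves {4, 6}.
Round 3, table 5: eliminating its round and table leaves {3, 4}.
Round 3, table 6: eliminating its round and table leaves {4, 6}.
Round 4, table 1: eliminating its round and table leaves {2, 6}.
Round 4, table 4: eliminating its round and table leaves {5}.
Round 4, table 6: eliminating its round and table leaves {2, 6}.
Round 5, table 1: eliminating its round and table leaves {2, 4}.
Round 5, table 5: eliminating its round and table leaves {4}.
Round 6, table 6: eliminating its round and table leaves {4}.
Only one assignment across all blanks avoids any round or table repeat, giving 1 completion.

1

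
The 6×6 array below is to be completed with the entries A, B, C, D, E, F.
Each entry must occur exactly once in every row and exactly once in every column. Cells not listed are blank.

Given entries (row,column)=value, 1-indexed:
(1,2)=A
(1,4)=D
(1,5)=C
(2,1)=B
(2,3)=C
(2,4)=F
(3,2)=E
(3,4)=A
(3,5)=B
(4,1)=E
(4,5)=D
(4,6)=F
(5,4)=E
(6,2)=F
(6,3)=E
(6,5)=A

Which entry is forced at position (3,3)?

Row 1, column 1: row 1 has {A, C, D} and column 1 has {B, E}, leaving only F.
Row 1, column 3: row 1 has {A, C, D, F} and column 3 has {C, E}, leaving only B.
Row 1, column 6: row 1 has {A, B, C, D, F} and column 6 has {F}, leaving only E.
Row 2, column 2: row 2 has {B, C, F} and column 2 has {A, E, F}, leaving only D.
Row 2, column 5: row 2 has {B, C, D, F} and column 5 has {A, B, C, D}, leaving only E.
Row 2, column 6: row 2 has {B, C, D, E, F} and column 6 has {E, F}, leaving only A.
Row 4, column 3: row 4 has {D, E, F} and column 3 has {B, C, E}, leaving only A.
Row 5, column 5: row 5 has {E} and column 5 has {A, B, C, D, E}, leaving only F.
Row 5, column 3: row 5 has {E, F} and column 3 has {A, B, C, E}, leaving only D.
Row 3 already has {A, B, E} and column 3 already has {A, B, C, D, E}, so row 3, column 3 must be F.

F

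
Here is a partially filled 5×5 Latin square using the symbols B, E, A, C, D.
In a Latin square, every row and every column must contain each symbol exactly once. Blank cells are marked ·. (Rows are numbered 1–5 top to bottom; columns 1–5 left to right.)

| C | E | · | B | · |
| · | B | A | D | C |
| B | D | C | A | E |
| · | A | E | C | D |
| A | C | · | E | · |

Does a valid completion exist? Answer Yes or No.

Row 4, column 1: row 4 together with column 1 already contain {B, E, A, C, D} — every symbol — so nothing can go there. The grid has no valid completion.

No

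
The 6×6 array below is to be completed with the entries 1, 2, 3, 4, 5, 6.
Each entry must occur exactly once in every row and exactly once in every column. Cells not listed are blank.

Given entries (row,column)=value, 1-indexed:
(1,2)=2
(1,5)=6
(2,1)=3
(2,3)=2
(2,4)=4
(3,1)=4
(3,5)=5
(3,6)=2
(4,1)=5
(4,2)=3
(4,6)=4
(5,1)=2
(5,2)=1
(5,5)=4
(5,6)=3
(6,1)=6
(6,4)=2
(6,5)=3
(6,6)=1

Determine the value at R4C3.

Row 1, column 1: row 1 has {2, 6} and column 1 has {2, 3, 4, 5, 6}, leaving only 1.
Row 1, column 6: row 1 has {1, 2, 6} and column 6 has {1, 2, 3, 4}, leaving only 5.
Row 1, column 4: row 1 has {1, 2, 5, 6} and column 4 has {2, 4}, leaving only 3.
Row 1, column 3: row 1 has {1, 2, 3, 5, 6} and column 3 has {2}, leaving only 4.
Row 2, column 5: row 2 has {2, 3, 4} and column 5 has {3, 4, 5, 6}, leaving only 1.
Row 2, column 6: row 2 has {1, 2, 3, 4} and column 6 has {1, 2, 3, 4, 5}, leaving only 6.
Row 2, column 2: row 2 has {1, 2, 3, 4, 6} and column 2 has {1, 2, 3}, leaving only 5.
Row 3, column 2: row 3 has {2, 4, 5} and column 2 has {1, 2, 3, 5}, leaving only 6.
Row 3, column 4: row 3 has {2, 4, 5, 6} and column 4 has {2, 3, 4}, leaving only 1.
Row 3, column 3: row 3 has {1, 2, 4, 5, 6} and column 3 has {2, 4}, leaving only 3.
Row 4, column 4: row 4 has {3, 4, 5} and column 4 has {1, 2, 3, 4}, leaving only 6.
Row 4 already has {3, 4, 5, 6} and column 3 already has {2, 3, 4}, so row 4, column 3 must be 1.

1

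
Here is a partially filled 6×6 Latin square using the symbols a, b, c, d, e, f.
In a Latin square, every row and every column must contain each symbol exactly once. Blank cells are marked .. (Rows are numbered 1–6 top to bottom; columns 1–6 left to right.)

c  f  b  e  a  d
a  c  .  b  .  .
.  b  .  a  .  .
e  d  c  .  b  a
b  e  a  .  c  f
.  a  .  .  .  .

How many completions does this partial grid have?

4

Row 2, column 3: eliminating its row and column leaves {d, e, f}.
Row 2, column 5: eliminating its row and column leaves {d, e, f}.
Row 2, column 6: eliminating its row and column leaves {e}.
Row 3, column 1: eliminating its row and column leaves {d, f}.
Row 3, column 3: eliminating its row and column leaves {d, e, f}.
Row 3, column 5: eliminating its row and column leaves {d, e, f}.
Row 3, column 6: eliminating its row and column leaves {c, e}.
Row 4, column 4: eliminating its row and column leaves {f}.
Row 5, column 4: eliminating its row and column leaves {d}.
Row 6, column 1: eliminating its row and column leaves {d, f}.
Row 6, column 3: eliminating its row and column leaves {d, e, f}.
Row 6, column 4: eliminating its row and column leaves {c, d, f}.
Row 6, column 5: eliminating its row and column leaves {d, e, f}.
Row 6, column 6: eliminating its row and column leaves {b, c, e}.
Enumerating the assignments across these blanks that avoid any row or column repeat gives 4 completions.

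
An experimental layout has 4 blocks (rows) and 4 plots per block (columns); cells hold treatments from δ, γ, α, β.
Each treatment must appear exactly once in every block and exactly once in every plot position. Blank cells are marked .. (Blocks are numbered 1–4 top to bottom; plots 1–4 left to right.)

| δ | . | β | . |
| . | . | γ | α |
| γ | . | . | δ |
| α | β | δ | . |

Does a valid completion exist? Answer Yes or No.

Block 1, plot 4: block 1 has {δ, β} and plot 4 has {δ, α}, so it must be γ.
Now block 4, plot 4: block 4 together with plot 4 already contain {δ, γ, α, β} — every symbol — so nothing can go there. The grid has no valid completion.

No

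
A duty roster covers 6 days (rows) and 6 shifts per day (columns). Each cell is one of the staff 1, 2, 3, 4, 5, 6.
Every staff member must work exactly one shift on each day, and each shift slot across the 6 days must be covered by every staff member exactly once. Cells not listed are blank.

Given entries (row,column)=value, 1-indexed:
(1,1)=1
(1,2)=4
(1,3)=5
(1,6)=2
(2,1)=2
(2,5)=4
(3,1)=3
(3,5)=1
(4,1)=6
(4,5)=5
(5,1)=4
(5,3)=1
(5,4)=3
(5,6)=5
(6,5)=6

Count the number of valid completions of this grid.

Day 1, shift 4: eliminating its day and shift leaves {6}.
Day 1, shift 5: eliminating its day and shift leaves {3}.
Day 2, shift 2: eliminating its day and shift leaves {1, 3, 5, 6}.
Day 2, shift 3: eliminating its day and shift leaves {3, 6}.
Day 2, shift 4: eliminating its day and shift leaves {1, 5, 6}.
Day 2, shift 6: eliminating its day and shift leaves {1, 3, 6}.
Day 3, shift 2: eliminating its day and shift leaves {2, 5, 6}.
Day 3, shift 3: eliminating its day and shift leaves {2, 4, 6}.
Day 3, shift 4: eliminating its day and shift leaves {2, 4, 5, 6}.
Day 3, shift 6: eliminating its day and shift leaves {4, 6}.
Day 4, shift 2: eliminating its day and shift leaves {1, 2, 3}.
Day 4, shift 3: eliminating its day and shift leaves {2, 3, 4}.
Day 4, shift 4: eliminating its day and shift leaves {1, 2, 4}.
Day 4, shift 6: eliminating its day and shift leaves {1, 3, 4}.
Day 5, shift 2: eliminating its day and shift leaves {2, 6}.
Day 5, shift 5: eliminating its day and shift leaves {2}.
Day 6, shift 1: eliminating its day and shift leaves {5}.
Day 6, shift 2: eliminating its day and shift leaves {1, 2, 3, 5}.
Day 6, shift 3: eliminating its day and shift leaves {2, 3, 4}.
Day 6, shift 4: eliminating its day and shift leaves {1, 2, 4, 5}.
Day 6, shift 6: eliminating its day and shift leaves {1, 3, 4}.
Enumerating the assignments across these blanks that avoid any day or shift repeat gives 20 completions.

20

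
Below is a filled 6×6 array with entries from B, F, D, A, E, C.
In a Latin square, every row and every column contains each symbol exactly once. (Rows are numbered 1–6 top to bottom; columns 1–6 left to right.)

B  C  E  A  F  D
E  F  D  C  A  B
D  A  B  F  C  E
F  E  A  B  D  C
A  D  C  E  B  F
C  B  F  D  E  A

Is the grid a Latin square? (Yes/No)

Yes

Each row is a permutation of the 6 symbols, and so is each column.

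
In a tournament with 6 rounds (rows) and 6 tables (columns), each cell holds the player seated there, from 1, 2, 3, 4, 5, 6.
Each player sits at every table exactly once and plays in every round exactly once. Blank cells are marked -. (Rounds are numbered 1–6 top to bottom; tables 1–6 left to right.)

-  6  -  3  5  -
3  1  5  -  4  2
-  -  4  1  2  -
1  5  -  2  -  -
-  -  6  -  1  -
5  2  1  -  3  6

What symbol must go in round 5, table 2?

Round 1, table 3: round 1 has {3, 5, 6} and table 3 has {1, 4, 5, 6}, leaving only 2.
Round 1, table 1: round 1 has {2, 3, 5, 6} and table 1 has {1, 3, 5}, leaving only 4.
Round 1, table 6: round 1 has {2, 3, 4, 5, 6} and table 6 has {2, 6}, leaving only 1.
Round 2, table 4: round 2 has {1, 2, 3, 4, 5} and table 4 has {1, 2, 3}, leaving only 6.
Round 3, table 1: round 3 has {1, 2, 4} and table 1 has {1, 3, 4, 5}, leaving only 6.
Round 3, table 2: round 3 has {1, 2, 4, 6} and table 2 has {1, 2, 5, 6}, leaving only 3.
Round 5 already has {1, 6} and table 2 already has {1, 2, 3, 5, 6}, so round 5, table 2 must be 4.

4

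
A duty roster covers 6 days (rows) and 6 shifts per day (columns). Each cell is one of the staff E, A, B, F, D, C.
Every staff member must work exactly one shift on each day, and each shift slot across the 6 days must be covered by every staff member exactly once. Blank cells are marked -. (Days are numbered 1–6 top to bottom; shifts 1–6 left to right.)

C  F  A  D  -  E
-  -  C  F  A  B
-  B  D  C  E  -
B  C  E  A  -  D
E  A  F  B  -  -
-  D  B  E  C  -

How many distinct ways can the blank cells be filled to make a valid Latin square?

Day 1, shift 5: eliminating its day and shift leaves {B}.
Day 2, shift 1: eliminating its day and shift leaves {D}.
Day 2, shift 2: eliminating its day and shift leaves {E}.
Day 3, shift 1: eliminating its day and shift leaves {A, F}.
Day 3, shift 6: eliminating its day and shift leaves {A, F}.
Day 4, shift 5: eliminating its day and shift leaves {F}.
Day 5, shift 5: eliminating its day and shift leaves {D}.
Day 5, shift 6: eliminating its day and shift leaves {C}.
Day 6, shift 1: eliminating its day and shift leaves {A, F}.
Day 6, shift 6: eliminating its day and shift leaves {A, F}.
Enumerating the assignments across these blanks that avoid any day or shift repeat gives 2 completions.

2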